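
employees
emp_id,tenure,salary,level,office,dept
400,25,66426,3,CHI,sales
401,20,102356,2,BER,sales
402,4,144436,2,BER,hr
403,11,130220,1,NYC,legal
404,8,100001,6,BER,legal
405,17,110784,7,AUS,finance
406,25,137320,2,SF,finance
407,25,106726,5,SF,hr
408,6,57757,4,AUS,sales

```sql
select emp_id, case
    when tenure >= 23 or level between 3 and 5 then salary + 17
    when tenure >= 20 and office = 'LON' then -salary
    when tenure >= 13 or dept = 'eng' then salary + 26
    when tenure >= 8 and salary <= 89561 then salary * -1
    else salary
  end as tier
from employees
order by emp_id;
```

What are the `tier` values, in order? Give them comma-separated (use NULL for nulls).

emp_id=400: tenure >= 23 or level between 3 and 5 → 66443
emp_id=401: tenure >= 13 or dept = 'eng' → 102382
emp_id=402: ELSE → 144436
emp_id=403: ELSE → 130220
emp_id=404: ELSE → 100001
emp_id=405: tenure >= 13 or dept = 'eng' → 110810
emp_id=406: tenure >= 23 or level between 3 and 5 → 137337
emp_id=407: tenure >= 23 or level between 3 and 5 → 106743
emp_id=408: tenure >= 23 or level between 3 and 5 → 57774

66443, 102382, 144436, 130220, 100001, 110810, 137337, 106743, 57774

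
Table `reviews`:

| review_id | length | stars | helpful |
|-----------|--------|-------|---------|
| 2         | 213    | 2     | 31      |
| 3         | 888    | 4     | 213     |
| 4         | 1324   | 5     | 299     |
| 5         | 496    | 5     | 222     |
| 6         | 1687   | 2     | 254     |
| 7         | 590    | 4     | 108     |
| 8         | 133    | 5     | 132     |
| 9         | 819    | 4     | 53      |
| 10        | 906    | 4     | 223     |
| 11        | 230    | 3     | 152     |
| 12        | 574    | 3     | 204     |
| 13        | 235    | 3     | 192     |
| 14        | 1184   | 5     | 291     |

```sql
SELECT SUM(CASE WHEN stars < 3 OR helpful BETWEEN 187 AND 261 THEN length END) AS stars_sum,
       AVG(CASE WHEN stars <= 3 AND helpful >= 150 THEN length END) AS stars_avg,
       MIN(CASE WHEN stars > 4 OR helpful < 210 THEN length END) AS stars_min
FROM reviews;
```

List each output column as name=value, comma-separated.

[stars_sum: stars < 3 OR helpful BETWEEN 187 AND 261]
review_id=2: ✓ → 213
review_id=3: ✓ → 888
review_id=4: ✗
review_id=5: ✓ → 496
review_id=6: ✓ → 1687
review_id=7: ✗
review_id=8: ✗
review_id=9: ✗
review_id=10: ✓ → 906
review_id=11: ✗
review_id=12: ✓ → 574
review_id=13: ✓ → 235
review_id=14: ✗
stars_sum = 213 + 888 + 496 + 1687 + 906 + 574 + 235 = 4999
—
[stars_avg: stars <= 3 AND helpful >= 150]
review_id=2: ✗
review_id=3: ✗
review_id=4: ✗
review_id=5: ✗
review_id=6: ✓ → 1687
review_id=7: ✗
review_id=8: ✗
review_id=9: ✗
review_id=10: ✗
review_id=11: ✓ → 230
review_id=12: ✓ → 574
review_id=13: ✓ → 235
review_id=14: ✗
stars_avg = (1687 + 230 + 574 + 235) / 4 = 681.5
—
[stars_min: stars > 4 OR helpful < 210]
review_id=2: ✓ → 213
review_id=3: ✗
review_id=4: ✓ → 1324
review_id=5: ✓ → 496
review_id=6: ✗
review_id=7: ✓ → 590
review_id=8: ✓ → 133
review_id=9: ✓ → 819
review_id=10: ✗
review_id=11: ✓ → 230
review_id=12: ✓ → 574
review_id=13: ✓ → 235
review_id=14: ✓ → 1184
stars_min = MIN(213, 1324, 496, 590, 133, 819, 230, 574, 235, 1184) = 133

stars_sum=4999, stars_avg=681.5, stars_min=133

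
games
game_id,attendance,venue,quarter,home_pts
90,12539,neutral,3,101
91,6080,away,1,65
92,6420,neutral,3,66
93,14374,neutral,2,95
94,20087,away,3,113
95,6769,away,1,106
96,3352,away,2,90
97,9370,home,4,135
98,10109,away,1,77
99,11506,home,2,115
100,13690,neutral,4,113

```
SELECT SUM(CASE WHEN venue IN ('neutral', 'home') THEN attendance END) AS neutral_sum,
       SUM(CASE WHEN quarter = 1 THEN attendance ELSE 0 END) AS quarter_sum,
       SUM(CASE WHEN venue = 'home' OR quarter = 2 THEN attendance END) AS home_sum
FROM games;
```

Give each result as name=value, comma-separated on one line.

[neutral_sum: venue IN ('neutral', 'home')]
game_id=90: ✓ → 12539
game_id=91: ✗
game_id=92: ✓ → 6420
game_id=93: ✓ → 14374
game_id=94: ✗
game_id=95: ✗
game_id=96: ✗
game_id=97: ✓ → 9370
game_id=98: ✗
game_id=99: ✓ → 11506
game_id=100: ✓ → 13690
neutral_sum = 12539 + 6420 + 14374 + 9370 + 11506 + 13690 = 67899
—
[quarter_sum: quarter = 1]
game_id=90: ✗
game_id=91: ✓ → 6080
game_id=92: ✗
game_id=93: ✗
game_id=94: ✗
game_id=95: ✓ → 6769
game_id=96: ✗
game_id=97: ✗
game_id=98: ✓ → 10109
game_id=99: ✗
game_id=100: ✗
quarter_sum = 6080 + 6769 + 10109 = 22958
—
[home_sum: venue = 'home' OR quarter = 2]
game_id=90: ✗
game_id=91: ✗
game_id=92: ✗
game_id=93: ✓ → 14374
game_id=94: ✗
game_id=95: ✗
game_id=96: ✓ → 3352
game_id=97: ✓ → 9370
game_id=98: ✗
game_id=99: ✓ → 11506
game_id=100: ✗
home_sum = 14374 + 3352 + 9370 + 11506 = 38602

neutral_sum=67899, quarter_sum=22958, home_sum=38602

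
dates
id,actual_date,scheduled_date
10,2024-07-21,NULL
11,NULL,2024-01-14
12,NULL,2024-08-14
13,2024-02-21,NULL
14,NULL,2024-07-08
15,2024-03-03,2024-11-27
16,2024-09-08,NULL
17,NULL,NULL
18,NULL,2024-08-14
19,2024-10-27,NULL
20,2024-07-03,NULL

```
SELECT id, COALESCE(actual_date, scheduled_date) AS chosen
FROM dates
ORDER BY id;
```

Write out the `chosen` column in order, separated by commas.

id=10: actual_date=2024-07-21 → 2024-07-21
id=11: actual_date=NULL, scheduled_date=2024-01-14 → 2024-01-14
id=12: actual_date=NULL, scheduled_date=2024-08-14 → 2024-08-14
id=13: actual_date=2024-02-21 → 2024-02-21
id=14: actual_date=NULL, scheduled_date=2024-07-08 → 2024-07-08
id=15: actual_date=2024-03-03 → 2024-03-03
id=16: actual_date=2024-09-08 → 2024-09-08
id=17: actual_date=NULL, scheduled_date=NULL (all NULL) → NULL
id=18: actual_date=NULL, scheduled_date=2024-08-14 → 2024-08-14
id=19: actual_date=2024-10-27 → 2024-10-27
id=20: actual_date=2024-07-03 → 2024-07-03

2024-07-21, 2024-01-14, 2024-08-14, 2024-02-21, 2024-07-08, 2024-03-03, 2024-09-08, NULL, 2024-08-14, 2024-10-27, 2024-07-03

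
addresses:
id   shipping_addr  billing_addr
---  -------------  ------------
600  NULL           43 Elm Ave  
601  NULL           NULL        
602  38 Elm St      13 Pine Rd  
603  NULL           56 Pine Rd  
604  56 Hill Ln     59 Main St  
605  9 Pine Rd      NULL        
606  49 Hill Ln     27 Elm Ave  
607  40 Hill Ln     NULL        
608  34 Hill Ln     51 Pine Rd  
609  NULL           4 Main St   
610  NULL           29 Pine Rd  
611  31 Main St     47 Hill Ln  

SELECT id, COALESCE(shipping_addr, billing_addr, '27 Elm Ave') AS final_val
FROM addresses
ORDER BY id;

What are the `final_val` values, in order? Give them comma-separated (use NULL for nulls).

id=600: shipping_addr=NULL, billing_addr=43 Elm Ave → 43 Elm Ave
id=601: shipping_addr=NULL, billing_addr=NULL, → literal 27 Elm Ave → 27 Elm Ave
id=602: shipping_addr=38 Elm St → 38 Elm St
id=603: shipping_addr=NULL, billing_addr=56 Pine Rd → 56 Pine Rd
id=604: shipping_addr=56 Hill Ln → 56 Hill Ln
id=605: shipping_addr=9 Pine Rd → 9 Pine Rd
id=606: shipping_addr=49 Hill Ln → 49 Hill Ln
id=607: shipping_addr=40 Hill Ln → 40 Hill Ln
id=608: shipping_addr=34 Hill Ln → 34 Hill Ln
id=609: shipping_addr=NULL, billing_addr=4 Main St → 4 Main St
id=610: shipping_addr=NULL, billing_addr=29 Pine Rd → 29 Pine Rd
id=611: shipping_addr=31 Main St → 31 Main St

43 Elm Ave, 27 Elm Ave, 38 Elm St, 56 Pine Rd, 56 Hill Ln, 9 Pine Rd, 49 Hill Ln, 40 Hill Ln, 34 Hill Ln, 4 Main St, 29 Pine Rd, 31 Main St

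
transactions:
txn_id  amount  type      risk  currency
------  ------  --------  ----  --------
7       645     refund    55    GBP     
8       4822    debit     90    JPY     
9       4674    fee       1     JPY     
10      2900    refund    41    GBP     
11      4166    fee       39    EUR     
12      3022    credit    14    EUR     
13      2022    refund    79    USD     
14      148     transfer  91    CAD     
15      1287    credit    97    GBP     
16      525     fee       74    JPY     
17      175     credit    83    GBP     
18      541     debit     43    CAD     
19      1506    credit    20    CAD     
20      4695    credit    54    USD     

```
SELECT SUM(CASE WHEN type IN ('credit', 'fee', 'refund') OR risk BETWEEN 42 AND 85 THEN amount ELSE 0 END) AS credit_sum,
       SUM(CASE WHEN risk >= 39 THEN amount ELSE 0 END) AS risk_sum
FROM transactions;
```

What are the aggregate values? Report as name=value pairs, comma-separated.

credit_sum=26158, risk_sum=21926

[credit_sum: type IN ('credit', 'fee', 'refund') OR risk BETWEEN 42 AND 85]
txn_id=7: ✓ → 645
txn_id=8: ✗
txn_id=9: ✓ → 4674
txn_id=10: ✓ → 2900
txn_id=11: ✓ → 4166
txn_id=12: ✓ → 3022
txn_id=13: ✓ → 2022
txn_id=14: ✗
txn_id=15: ✓ → 1287
txn_id=16: ✓ → 525
txn_id=17: ✓ → 175
txn_id=18: ✓ → 541
txn_id=19: ✓ → 1506
txn_id=20: ✓ → 4695
credit_sum = 645 + 4674 + 2900 + 4166 + 3022 + 2022 + 1287 + 525 + 175 + 541 + 1506 + 4695 = 26158
—
[risk_sum: risk >= 39]
txn_id=7: ✓ → 645
txn_id=8: ✓ → 4822
txn_id=9: ✗
txn_id=10: ✓ → 2900
txn_id=11: ✓ → 4166
txn_id=12: ✗
txn_id=13: ✓ → 2022
txn_id=14: ✓ → 148
txn_id=15: ✓ → 1287
txn_id=16: ✓ → 525
txn_id=17: ✓ → 175
txn_id=18: ✓ → 541
txn_id=19: ✗
txn_id=20: ✓ → 4695
risk_sum = 645 + 4822 + 2900 + 4166 + 2022 + 148 + 1287 + 525 + 175 + 541 + 4695 = 21926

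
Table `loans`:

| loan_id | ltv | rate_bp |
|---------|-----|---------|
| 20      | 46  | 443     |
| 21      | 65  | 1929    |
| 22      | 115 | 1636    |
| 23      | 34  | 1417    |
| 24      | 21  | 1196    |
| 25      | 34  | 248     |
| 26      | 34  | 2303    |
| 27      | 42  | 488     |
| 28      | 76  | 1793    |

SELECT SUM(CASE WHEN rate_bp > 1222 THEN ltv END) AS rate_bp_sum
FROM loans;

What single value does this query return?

loan_id=20: ✗
loan_id=21: ✓ → 65
loan_id=22: ✓ → 115
loan_id=23: ✓ → 34
loan_id=24: ✗
loan_id=25: ✗
loan_id=26: ✓ → 34
loan_id=27: ✗
loan_id=28: ✓ → 76
rate_bp_sum = 65 + 115 + 34 + 34 + 76 = 324

324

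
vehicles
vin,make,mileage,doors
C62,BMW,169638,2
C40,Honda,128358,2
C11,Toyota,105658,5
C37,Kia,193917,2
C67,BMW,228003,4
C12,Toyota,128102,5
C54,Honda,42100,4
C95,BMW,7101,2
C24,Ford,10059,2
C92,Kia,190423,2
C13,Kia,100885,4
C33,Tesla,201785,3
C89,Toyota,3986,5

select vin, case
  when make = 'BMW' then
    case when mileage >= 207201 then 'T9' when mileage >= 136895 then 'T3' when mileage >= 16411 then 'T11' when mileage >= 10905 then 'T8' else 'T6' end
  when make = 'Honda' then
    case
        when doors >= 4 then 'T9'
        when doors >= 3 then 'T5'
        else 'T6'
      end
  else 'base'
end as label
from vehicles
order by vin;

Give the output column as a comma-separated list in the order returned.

vin=C11: make='Toyota' → outer ELSE → base
vin=C12: make='Toyota' → outer ELSE → base
vin=C13: make='Kia' → outer ELSE → base
vin=C24: make='Ford' → outer ELSE → base
vin=C33: make='Tesla' → outer ELSE → base
vin=C37: make='Kia' → outer ELSE → base
vin=C40: make='Honda' → inner[ELSE] → T6
vin=C54: make='Honda' → inner[doors >= 4] → T9
vin=C62: make='BMW' → inner[mileage >= 136895] → T3
vin=C67: make='BMW' → inner[mileage >= 207201] → T9
vin=C89: make='Toyota' → outer ELSE → base
vin=C92: make='Kia' → outer ELSE → base
vin=C95: make='BMW' → inner[ELSE] → T6

base, base, base, base, base, base, T6, T9, T3, T9, base, base, T6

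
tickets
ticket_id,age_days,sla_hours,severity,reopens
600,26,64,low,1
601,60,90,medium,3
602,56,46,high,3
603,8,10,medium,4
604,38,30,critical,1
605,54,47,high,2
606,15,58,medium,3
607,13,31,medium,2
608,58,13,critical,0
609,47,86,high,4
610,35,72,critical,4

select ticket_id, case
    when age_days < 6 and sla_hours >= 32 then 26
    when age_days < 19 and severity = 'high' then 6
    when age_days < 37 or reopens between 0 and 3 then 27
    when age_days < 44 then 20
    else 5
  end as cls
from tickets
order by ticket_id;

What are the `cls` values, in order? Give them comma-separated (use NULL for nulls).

27, 27, 27, 27, 27, 27, 27, 27, 27, 5, 27

ticket_id=600: age_days < 37 or reopens between 0 and 3 → 27
ticket_id=601: age_days < 37 or reopens between 0 and 3 → 27
ticket_id=602: age_days < 37 or reopens between 0 and 3 → 27
ticket_id=603: age_days < 37 or reopens between 0 and 3 → 27
ticket_id=604: age_days < 37 or reopens between 0 and 3 → 27
ticket_id=605: age_days < 37 or reopens between 0 and 3 → 27
ticket_id=606: age_days < 37 or reopens between 0 and 3 → 27
ticket_id=607: age_days < 37 or reopens between 0 and 3 → 27
ticket_id=608: age_days < 37 or reopens between 0 and 3 → 27
ticket_id=609: ELSE → 5
ticket_id=610: age_days < 37 or reopens between 0 and 3 → 27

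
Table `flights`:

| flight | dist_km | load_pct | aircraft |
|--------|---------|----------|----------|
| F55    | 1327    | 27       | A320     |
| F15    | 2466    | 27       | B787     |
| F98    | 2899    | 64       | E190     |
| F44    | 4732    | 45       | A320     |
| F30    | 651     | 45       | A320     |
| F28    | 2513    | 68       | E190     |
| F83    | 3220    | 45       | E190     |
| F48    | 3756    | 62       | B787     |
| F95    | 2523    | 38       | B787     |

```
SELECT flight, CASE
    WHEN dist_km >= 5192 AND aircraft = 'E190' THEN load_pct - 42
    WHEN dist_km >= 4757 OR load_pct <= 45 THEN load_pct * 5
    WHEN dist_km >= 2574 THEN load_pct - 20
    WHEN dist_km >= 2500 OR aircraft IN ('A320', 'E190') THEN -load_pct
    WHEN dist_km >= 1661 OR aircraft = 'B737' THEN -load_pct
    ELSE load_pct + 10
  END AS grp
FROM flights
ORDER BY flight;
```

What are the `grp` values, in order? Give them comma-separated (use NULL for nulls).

135, -68, 225, 225, 42, 135, 225, 190, 44

flight=F15: dist_km >= 4757 OR load_pct <= 45 → 135
flight=F28: dist_km >= 2500 OR aircraft IN ('A320', 'E190') → -68
flight=F30: dist_km >= 4757 OR load_pct <= 45 → 225
flight=F44: dist_km >= 4757 OR load_pct <= 45 → 225
flight=F48: dist_km >= 2574 → 42
flight=F55: dist_km >= 4757 OR load_pct <= 45 → 135
flight=F83: dist_km >= 4757 OR load_pct <= 45 → 225
flight=F95: dist_km >= 4757 OR load_pct <= 45 → 190
flight=F98: dist_km >= 2574 → 44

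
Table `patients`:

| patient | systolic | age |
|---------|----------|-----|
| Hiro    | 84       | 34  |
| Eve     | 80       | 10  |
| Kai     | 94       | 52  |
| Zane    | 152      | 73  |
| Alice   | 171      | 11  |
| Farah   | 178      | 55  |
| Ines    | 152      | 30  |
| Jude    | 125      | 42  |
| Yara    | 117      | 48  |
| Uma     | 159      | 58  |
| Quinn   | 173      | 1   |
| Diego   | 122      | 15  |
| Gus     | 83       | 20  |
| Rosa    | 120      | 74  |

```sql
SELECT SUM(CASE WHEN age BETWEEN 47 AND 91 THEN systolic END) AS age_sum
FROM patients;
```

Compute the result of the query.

820

patient=Hiro: ✗
patient=Eve: ✗
patient=Kai: ✓ → 94
patient=Zane: ✓ → 152
patient=Alice: ✗
patient=Farah: ✓ → 178
patient=Ines: ✗
patient=Jude: ✗
patient=Yara: ✓ → 117
patient=Uma: ✓ → 159
patient=Quinn: ✗
patient=Diego: ✗
patient=Gus: ✗
patient=Rosa: ✓ → 120
age_sum = 94 + 152 + 178 + 117 + 159 + 120 = 820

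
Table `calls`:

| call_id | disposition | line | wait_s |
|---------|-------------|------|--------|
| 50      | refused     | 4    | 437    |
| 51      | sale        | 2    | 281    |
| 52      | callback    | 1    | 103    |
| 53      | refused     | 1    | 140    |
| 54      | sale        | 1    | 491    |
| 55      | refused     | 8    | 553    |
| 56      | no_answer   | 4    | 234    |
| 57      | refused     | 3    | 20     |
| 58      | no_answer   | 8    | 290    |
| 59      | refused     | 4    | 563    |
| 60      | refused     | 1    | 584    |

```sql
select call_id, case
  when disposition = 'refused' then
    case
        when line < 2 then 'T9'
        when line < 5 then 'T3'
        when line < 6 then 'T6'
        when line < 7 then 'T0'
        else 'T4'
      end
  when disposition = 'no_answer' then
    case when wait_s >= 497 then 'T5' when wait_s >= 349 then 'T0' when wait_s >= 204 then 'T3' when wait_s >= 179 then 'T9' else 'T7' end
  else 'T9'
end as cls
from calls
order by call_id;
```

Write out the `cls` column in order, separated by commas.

call_id=50: disposition='refused' → inner[line < 5] → T3
call_id=51: disposition='sale' → outer ELSE → T9
call_id=52: disposition='callback' → outer ELSE → T9
call_id=53: disposition='refused' → inner[line < 2] → T9
call_id=54: disposition='sale' → outer ELSE → T9
call_id=55: disposition='refused' → inner[ELSE] → T4
call_id=56: disposition='no_answer' → inner[wait_s >= 204] → T3
call_id=57: disposition='refused' → inner[line < 5] → T3
call_id=58: disposition='no_answer' → inner[wait_s >= 204] → T3
call_id=59: disposition='refused' → inner[line < 5] → T3
call_id=60: disposition='refused' → inner[line < 2] → T9

T3, T9, T9, T9, T9, T4, T3, T3, T3, T3, T9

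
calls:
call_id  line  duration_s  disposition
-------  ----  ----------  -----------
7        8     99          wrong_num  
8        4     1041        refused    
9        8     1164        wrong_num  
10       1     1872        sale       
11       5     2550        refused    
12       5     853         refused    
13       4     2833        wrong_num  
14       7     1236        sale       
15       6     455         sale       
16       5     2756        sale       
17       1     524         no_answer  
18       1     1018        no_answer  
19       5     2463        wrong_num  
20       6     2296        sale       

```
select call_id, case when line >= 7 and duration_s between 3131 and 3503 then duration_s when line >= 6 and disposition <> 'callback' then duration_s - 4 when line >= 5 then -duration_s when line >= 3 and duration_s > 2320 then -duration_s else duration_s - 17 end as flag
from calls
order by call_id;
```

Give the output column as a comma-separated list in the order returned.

call_id=7: line >= 6 and disposition <> 'callback' → 95
call_id=8: ELSE → 1024
call_id=9: line >= 6 and disposition <> 'callback' → 1160
call_id=10: ELSE → 1855
call_id=11: line >= 5 → -2550
call_id=12: line >= 5 → -853
call_id=13: line >= 3 and duration_s > 2320 → -2833
call_id=14: line >= 6 and disposition <> 'callback' → 1232
call_id=15: line >= 6 and disposition <> 'callback' → 451
call_id=16: line >= 5 → -2756
call_id=17: ELSE → 507
call_id=18: ELSE → 1001
call_id=19: line >= 5 → -2463
call_id=20: line >= 6 and disposition <> 'callback' → 2292

95, 1024, 1160, 1855, -2550, -853, -2833, 1232, 451, -2756, 507, 1001, -2463, 2292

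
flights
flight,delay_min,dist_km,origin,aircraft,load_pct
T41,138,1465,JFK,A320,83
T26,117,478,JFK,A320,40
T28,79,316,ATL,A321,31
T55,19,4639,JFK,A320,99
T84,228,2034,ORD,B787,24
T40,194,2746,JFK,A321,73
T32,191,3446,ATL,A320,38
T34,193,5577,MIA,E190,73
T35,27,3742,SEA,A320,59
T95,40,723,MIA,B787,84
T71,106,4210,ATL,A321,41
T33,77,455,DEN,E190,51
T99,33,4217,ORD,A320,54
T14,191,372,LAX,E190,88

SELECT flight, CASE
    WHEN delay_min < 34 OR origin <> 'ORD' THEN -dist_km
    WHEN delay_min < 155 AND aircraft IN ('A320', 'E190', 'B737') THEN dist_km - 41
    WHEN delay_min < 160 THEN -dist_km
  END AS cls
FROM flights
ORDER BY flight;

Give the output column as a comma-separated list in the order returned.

flight=T14: delay_min < 34 OR origin <> 'ORD' → -372
flight=T26: delay_min < 34 OR origin <> 'ORD' → -478
flight=T28: delay_min < 34 OR origin <> 'ORD' → -316
flight=T32: delay_min < 34 OR origin <> 'ORD' → -3446
flight=T33: delay_min < 34 OR origin <> 'ORD' → -455
flight=T34: delay_min < 34 OR origin <> 'ORD' → -5577
flight=T35: delay_min < 34 OR origin <> 'ORD' → -3742
flight=T40: delay_min < 34 OR origin <> 'ORD' → -2746
flight=T41: delay_min < 34 OR origin <> 'ORD' → -1465
flight=T55: delay_min < 34 OR origin <> 'ORD' → -4639
flight=T71: delay_min < 34 OR origin <> 'ORD' → -4210
flight=T84: (no match → NULL) → NULL
flight=T95: delay_min < 34 OR origin <> 'ORD' → -723
flight=T99: delay_min < 34 OR origin <> 'ORD' → -4217

-372, -478, -316, -3446, -455, -5577, -3742, -2746, -1465, -4639, -4210, NULL, -723, -4217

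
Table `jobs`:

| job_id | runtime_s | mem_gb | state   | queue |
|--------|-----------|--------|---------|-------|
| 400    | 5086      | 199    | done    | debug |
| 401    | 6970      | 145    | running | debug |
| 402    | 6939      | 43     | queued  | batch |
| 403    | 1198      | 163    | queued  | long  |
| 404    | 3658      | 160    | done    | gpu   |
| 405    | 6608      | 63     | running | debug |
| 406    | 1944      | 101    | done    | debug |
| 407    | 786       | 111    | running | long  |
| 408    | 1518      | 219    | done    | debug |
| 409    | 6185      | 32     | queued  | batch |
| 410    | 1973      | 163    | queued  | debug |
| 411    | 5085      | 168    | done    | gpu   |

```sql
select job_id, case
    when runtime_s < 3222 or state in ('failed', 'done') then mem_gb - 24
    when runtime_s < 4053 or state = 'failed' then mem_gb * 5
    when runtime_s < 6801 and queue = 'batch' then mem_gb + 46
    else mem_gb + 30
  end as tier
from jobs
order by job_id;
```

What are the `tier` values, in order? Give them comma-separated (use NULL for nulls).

175, 175, 73, 139, 136, 93, 77, 87, 195, 78, 139, 144

job_id=400: runtime_s < 3222 or state in ('failed', 'done') → 175
job_id=401: ELSE → 175
job_id=402: ELSE → 73
job_id=403: runtime_s < 3222 or state in ('failed', 'done') → 139
job_id=404: runtime_s < 3222 or state in ('failed', 'done') → 136
job_id=405: ELSE → 93
job_id=406: runtime_s < 3222 or state in ('failed', 'done') → 77
job_id=407: runtime_s < 3222 or state in ('failed', 'done') → 87
job_id=408: runtime_s < 3222 or state in ('failed', 'done') → 195
job_id=409: runtime_s < 6801 and queue = 'batch' → 78
job_id=410: runtime_s < 3222 or state in ('failed', 'done') → 139
job_id=411: runtime_s < 3222 or state in ('failed', 'done') → 144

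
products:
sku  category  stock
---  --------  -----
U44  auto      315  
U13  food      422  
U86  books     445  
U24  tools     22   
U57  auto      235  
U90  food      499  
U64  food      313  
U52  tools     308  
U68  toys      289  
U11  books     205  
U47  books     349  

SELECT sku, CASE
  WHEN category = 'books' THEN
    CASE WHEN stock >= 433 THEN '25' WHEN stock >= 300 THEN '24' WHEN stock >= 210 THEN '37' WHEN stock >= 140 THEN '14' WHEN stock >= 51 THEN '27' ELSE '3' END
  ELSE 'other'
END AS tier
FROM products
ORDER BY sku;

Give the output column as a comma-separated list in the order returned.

14, other, other, other, 24, other, other, other, other, 25, other

sku=U11: category='books' → inner[stock >= 140] → 14
sku=U13: category='food' → outer ELSE → other
sku=U24: category='tools' → outer ELSE → other
sku=U44: category='auto' → outer ELSE → other
sku=U47: category='books' → inner[stock >= 300] → 24
sku=U52: category='tools' → outer ELSE → other
sku=U57: category='auto' → outer ELSE → other
sku=U64: category='food' → outer ELSE → other
sku=U68: category='toys' → outer ELSE → other
sku=U86: category='books' → inner[stock >= 433] → 25
sku=U90: category='food' → outer ELSE → other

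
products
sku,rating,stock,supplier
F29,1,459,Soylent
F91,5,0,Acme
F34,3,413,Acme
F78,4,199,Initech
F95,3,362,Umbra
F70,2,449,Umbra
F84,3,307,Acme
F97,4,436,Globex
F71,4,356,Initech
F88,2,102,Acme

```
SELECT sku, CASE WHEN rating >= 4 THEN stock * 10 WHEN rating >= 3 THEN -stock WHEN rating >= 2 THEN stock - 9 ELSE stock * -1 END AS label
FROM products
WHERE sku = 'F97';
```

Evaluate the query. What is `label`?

sku = F97: rating=4, stock=436, supplier=Globex.
rating >= 4 → true → 4360

4360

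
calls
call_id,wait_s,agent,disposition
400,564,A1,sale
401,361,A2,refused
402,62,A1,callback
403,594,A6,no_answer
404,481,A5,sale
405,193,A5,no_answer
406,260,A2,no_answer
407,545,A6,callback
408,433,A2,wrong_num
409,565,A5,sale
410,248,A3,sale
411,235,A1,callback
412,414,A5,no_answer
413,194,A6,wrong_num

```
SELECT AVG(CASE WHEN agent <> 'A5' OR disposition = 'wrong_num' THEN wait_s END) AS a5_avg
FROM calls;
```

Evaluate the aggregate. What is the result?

call_id=400: ✓ → 564
call_id=401: ✓ → 361
call_id=402: ✓ → 62
call_id=403: ✓ → 594
call_id=404: ✗
call_id=405: ✗
call_id=406: ✓ → 260
call_id=407: ✓ → 545
call_id=408: ✓ → 433
call_id=409: ✗
call_id=410: ✓ → 248
call_id=411: ✓ → 235
call_id=412: ✗
call_id=413: ✓ → 194
a5_avg = (564 + 361 + 62 + 594 + 260 + 545 + 433 + 248 + 235 + 194) / 10 = 349.6

349.6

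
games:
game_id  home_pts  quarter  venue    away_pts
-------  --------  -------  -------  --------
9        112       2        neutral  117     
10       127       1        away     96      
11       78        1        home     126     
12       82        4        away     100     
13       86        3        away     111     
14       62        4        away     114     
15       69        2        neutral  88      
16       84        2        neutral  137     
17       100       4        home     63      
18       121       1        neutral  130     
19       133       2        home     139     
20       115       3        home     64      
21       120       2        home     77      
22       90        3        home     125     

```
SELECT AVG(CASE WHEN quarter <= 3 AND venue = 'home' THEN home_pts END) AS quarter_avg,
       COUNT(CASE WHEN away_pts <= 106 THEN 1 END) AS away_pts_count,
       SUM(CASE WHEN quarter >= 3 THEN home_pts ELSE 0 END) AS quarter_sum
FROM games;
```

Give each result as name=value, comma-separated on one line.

[quarter_avg: quarter <= 3 AND venue = 'home']
game_id=9: ✗
game_id=10: ✗
game_id=11: ✓ → 78
game_id=12: ✗
game_id=13: ✗
game_id=14: ✗
game_id=15: ✗
game_id=16: ✗
game_id=17: ✗
game_id=18: ✗
game_id=19: ✓ → 133
game_id=20: ✓ → 115
game_id=21: ✓ → 120
game_id=22: ✓ → 90
quarter_avg = (78 + 133 + 115 + 120 + 90) / 5 = 107.2
—
[away_pts_count: away_pts <= 106]
game_id=9: ✗
game_id=10: ✓ → 1
game_id=11: ✗
game_id=12: ✓ → 1
game_id=13: ✗
game_id=14: ✗
game_id=15: ✓ → 1
game_id=16: ✗
game_id=17: ✓ → 1
game_id=18: ✗
game_id=19: ✗
game_id=20: ✓ → 1
game_id=21: ✓ → 1
game_id=22: ✗
away_pts_count = COUNT(1, 1, 1, 1, 1, 1) = 6
—
[quarter_sum: quarter >= 3]
game_id=9: ✗
game_id=10: ✗
game_id=11: ✗
game_id=12: ✓ → 82
game_id=13: ✓ → 86
game_id=14: ✓ → 62
game_id=15: ✗
game_id=16: ✗
game_id=17: ✓ → 100
game_id=18: ✗
game_id=19: ✗
game_id=20: ✓ → 115
game_id=21: ✗
game_id=22: ✓ → 90
quarter_sum = 82 + 86 + 62 + 100 + 115 + 90 = 535

quarter_avg=107.2, away_pts_count=6, quarter_sum=535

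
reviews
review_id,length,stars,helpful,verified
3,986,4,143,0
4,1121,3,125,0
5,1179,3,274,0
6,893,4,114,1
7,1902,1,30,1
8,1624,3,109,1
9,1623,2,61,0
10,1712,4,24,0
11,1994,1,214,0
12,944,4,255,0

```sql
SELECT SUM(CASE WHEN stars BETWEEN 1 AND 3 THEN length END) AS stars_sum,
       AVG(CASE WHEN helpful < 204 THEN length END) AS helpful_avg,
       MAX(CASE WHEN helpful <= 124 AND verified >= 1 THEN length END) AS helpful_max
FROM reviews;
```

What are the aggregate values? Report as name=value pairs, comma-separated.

stars_sum=9443, helpful_avg=1408.7142857143, helpful_max=1902

[stars_sum: stars BETWEEN 1 AND 3]
review_id=3: ✗
review_id=4: ✓ → 1121
review_id=5: ✓ → 1179
review_id=6: ✗
review_id=7: ✓ → 1902
review_id=8: ✓ → 1624
review_id=9: ✓ → 1623
review_id=10: ✗
review_id=11: ✓ → 1994
review_id=12: ✗
stars_sum = 1121 + 1179 + 1902 + 1624 + 1623 + 1994 = 9443
—
[helpful_avg: helpful < 204]
review_id=3: ✓ → 986
review_id=4: ✓ → 1121
review_id=5: ✗
review_id=6: ✓ → 893
review_id=7: ✓ → 1902
review_id=8: ✓ → 1624
review_id=9: ✓ → 1623
review_id=10: ✓ → 1712
review_id=11: ✗
review_id=12: ✗
helpful_avg = (986 + 1121 + 893 + 1902 + 1624 + 1623 + 1712) / 7 = 1408.7142857143
—
[helpful_max: helpful <= 124 AND verified >= 1]
review_id=3: ✗
review_id=4: ✗
review_id=5: ✗
review_id=6: ✓ → 893
review_id=7: ✓ → 1902
review_id=8: ✓ → 1624
review_id=9: ✗
review_id=10: ✗
review_id=11: ✗
review_id=12: ✗
helpful_max = MAX(893, 1902, 1624) = 1902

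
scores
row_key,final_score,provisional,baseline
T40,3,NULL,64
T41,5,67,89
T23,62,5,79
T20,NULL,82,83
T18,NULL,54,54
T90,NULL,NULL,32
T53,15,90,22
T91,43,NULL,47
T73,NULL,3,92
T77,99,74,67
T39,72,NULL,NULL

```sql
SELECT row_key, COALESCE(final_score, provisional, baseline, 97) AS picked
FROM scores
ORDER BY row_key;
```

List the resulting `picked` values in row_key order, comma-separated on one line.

row_key=T18: final_score=NULL, provisional=54 → 54
row_key=T20: final_score=NULL, provisional=82 → 82
row_key=T23: final_score=62 → 62
row_key=T39: final_score=72 → 72
row_key=T40: final_score=3 → 3
row_key=T41: final_score=5 → 5
row_key=T53: final_score=15 → 15
row_key=T73: final_score=NULL, provisional=3 → 3
row_key=T77: final_score=99 → 99
row_key=T90: final_score=NULL, provisional=NULL, baseline=32 → 32
row_key=T91: final_score=43 → 43

54, 82, 62, 72, 3, 5, 15, 3, 99, 32, 43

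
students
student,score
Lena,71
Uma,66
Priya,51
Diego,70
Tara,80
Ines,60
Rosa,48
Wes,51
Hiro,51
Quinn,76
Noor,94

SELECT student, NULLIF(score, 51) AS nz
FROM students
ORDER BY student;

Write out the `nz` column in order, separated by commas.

student=Diego: score=70 vs 51: differ → 70
student=Hiro: score=51 vs 51: equal → NULL
student=Ines: score=60 vs 51: differ → 60
student=Lena: score=71 vs 51: differ → 71
student=Noor: score=94 vs 51: differ → 94
student=Priya: score=51 vs 51: equal → NULL
student=Quinn: score=76 vs 51: differ → 76
student=Rosa: score=48 vs 51: differ → 48
student=Tara: score=80 vs 51: differ → 80
student=Uma: score=66 vs 51: differ → 66
student=Wes: score=51 vs 51: equal → NULL

70, NULL, 60, 71, 94, NULL, 76, 48, 80, 66, NULL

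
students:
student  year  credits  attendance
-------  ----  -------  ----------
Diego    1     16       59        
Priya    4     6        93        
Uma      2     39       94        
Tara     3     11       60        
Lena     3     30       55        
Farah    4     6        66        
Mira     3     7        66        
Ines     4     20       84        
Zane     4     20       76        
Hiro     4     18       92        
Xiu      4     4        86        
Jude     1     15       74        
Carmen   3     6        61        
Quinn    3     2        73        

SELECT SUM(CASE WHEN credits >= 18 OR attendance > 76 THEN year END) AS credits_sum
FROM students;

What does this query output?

25

student=Diego: ✗
student=Priya: ✓ → 4
student=Uma: ✓ → 2
student=Tara: ✗
student=Lena: ✓ → 3
student=Farah: ✗
student=Mira: ✗
student=Ines: ✓ → 4
student=Zane: ✓ → 4
student=Hiro: ✓ → 4
student=Xiu: ✓ → 4
student=Jude: ✗
student=Carmen: ✗
student=Quinn: ✗
credits_sum = 4 + 2 + 3 + 4 + 4 + 4 + 4 = 25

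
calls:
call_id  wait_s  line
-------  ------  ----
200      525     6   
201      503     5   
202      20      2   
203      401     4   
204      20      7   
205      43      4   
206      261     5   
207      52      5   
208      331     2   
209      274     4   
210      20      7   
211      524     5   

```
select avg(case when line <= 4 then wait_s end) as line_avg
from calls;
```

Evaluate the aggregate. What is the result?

213.8

call_id=200: ✗
call_id=201: ✗
call_id=202: ✓ → 20
call_id=203: ✓ → 401
call_id=204: ✗
call_id=205: ✓ → 43
call_id=206: ✗
call_id=207: ✗
call_id=208: ✓ → 331
call_id=209: ✓ → 274
call_id=210: ✗
call_id=211: ✗
line_avg = (20 + 401 + 43 + 331 + 274) / 5 = 213.8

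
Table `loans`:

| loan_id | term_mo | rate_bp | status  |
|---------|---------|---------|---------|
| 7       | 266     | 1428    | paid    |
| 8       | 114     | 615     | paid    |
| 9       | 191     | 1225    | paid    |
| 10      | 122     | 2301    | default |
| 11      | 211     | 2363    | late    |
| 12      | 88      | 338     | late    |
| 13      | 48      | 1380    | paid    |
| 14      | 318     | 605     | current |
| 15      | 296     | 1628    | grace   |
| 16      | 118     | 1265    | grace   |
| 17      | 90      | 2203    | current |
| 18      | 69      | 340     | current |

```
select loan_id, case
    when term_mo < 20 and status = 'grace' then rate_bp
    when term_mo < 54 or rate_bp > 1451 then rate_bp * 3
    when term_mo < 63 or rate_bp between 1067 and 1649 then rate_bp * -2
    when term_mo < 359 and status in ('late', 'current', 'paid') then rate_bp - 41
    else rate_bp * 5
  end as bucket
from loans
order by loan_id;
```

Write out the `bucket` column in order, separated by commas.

loan_id=7: term_mo < 63 or rate_bp between 1067 and 1649 → -2856
loan_id=8: term_mo < 359 and status in ('late', 'current', 'paid') → 574
loan_id=9: term_mo < 63 or rate_bp between 1067 and 1649 → -2450
loan_id=10: term_mo < 54 or rate_bp > 1451 → 6903
loan_id=11: term_mo < 54 or rate_bp > 1451 → 7089
loan_id=12: term_mo < 359 and status in ('late', 'current', 'paid') → 297
loan_id=13: term_mo < 54 or rate_bp > 1451 → 4140
loan_id=14: term_mo < 359 and status in ('late', 'current', 'paid') → 564
loan_id=15: term_mo < 54 or rate_bp > 1451 → 4884
loan_id=16: term_mo < 63 or rate_bp between 1067 and 1649 → -2530
loan_id=17: term_mo < 54 or rate_bp > 1451 → 6609
loan_id=18: term_mo < 359 and status in ('late', 'current', 'paid') → 299

-2856, 574, -2450, 6903, 7089, 297, 4140, 564, 4884, -2530, 6609, 299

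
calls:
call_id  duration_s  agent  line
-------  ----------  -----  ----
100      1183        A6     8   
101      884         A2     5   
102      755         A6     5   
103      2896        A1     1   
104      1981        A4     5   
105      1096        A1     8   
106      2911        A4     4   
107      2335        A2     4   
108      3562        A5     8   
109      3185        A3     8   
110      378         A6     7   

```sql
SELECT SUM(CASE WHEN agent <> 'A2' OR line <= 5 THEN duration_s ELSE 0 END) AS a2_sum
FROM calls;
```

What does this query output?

call_id=100: ✓ → 1183
call_id=101: ✓ → 884
call_id=102: ✓ → 755
call_id=103: ✓ → 2896
call_id=104: ✓ → 1981
call_id=105: ✓ → 1096
call_id=106: ✓ → 2911
call_id=107: ✓ → 2335
call_id=108: ✓ → 3562
call_id=109: ✓ → 3185
call_id=110: ✓ → 378
a2_sum = 1183 + 884 + 755 + 2896 + 1981 + 1096 + 2911 + 2335 + 3562 + 3185 + 378 = 21166

21166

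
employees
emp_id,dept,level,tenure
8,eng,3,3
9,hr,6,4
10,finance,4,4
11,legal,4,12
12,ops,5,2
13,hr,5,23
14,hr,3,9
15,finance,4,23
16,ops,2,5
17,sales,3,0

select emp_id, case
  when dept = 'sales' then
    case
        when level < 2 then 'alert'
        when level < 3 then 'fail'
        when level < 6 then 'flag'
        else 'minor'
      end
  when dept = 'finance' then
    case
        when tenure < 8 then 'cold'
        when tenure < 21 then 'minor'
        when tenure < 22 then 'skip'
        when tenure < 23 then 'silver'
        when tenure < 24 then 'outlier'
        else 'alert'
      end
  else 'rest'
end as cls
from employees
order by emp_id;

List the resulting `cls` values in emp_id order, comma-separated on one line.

rest, rest, cold, rest, rest, rest, rest, outlier, rest, flag

emp_id=8: dept='eng' → outer ELSE → rest
emp_id=9: dept='hr' → outer ELSE → rest
emp_id=10: dept='finance' → inner[tenure < 8] → cold
emp_id=11: dept='legal' → outer ELSE → rest
emp_id=12: dept='ops' → outer ELSE → rest
emp_id=13: dept='hr' → outer ELSE → rest
emp_id=14: dept='hr' → outer ELSE → rest
emp_id=15: dept='finance' → inner[tenure < 24] → outlier
emp_id=16: dept='ops' → outer ELSE → rest
emp_id=17: dept='sales' → inner[level < 6] → flag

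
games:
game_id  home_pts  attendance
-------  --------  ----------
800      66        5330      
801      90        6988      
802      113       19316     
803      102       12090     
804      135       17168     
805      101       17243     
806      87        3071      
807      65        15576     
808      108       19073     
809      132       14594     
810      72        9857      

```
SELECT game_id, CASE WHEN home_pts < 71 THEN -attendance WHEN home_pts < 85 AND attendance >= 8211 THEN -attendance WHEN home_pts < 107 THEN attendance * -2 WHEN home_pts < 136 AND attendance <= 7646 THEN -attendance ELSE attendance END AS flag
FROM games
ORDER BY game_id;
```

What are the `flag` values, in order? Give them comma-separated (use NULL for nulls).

-5330, -13976, 19316, -24180, 17168, -34486, -6142, -15576, 19073, 14594, -9857

game_id=800: home_pts < 71 → -5330
game_id=801: home_pts < 107 → -13976
game_id=802: ELSE → 19316
game_id=803: home_pts < 107 → -24180
game_id=804: ELSE → 17168
game_id=805: home_pts < 107 → -34486
game_id=806: home_pts < 107 → -6142
game_id=807: home_pts < 71 → -15576
game_id=808: ELSE → 19073
game_id=809: ELSE → 14594
game_id=810: home_pts < 85 AND attendance >= 8211 → -9857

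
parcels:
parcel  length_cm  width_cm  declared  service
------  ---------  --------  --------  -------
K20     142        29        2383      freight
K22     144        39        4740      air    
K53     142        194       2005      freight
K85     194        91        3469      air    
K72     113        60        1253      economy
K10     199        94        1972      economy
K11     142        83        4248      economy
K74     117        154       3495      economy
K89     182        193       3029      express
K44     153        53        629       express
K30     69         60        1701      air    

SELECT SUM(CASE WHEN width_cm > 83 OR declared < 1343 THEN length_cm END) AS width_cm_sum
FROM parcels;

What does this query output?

1100

parcel=K20: ✗
parcel=K22: ✗
parcel=K53: ✓ → 142
parcel=K85: ✓ → 194
parcel=K72: ✓ → 113
parcel=K10: ✓ → 199
parcel=K11: ✗
parcel=K74: ✓ → 117
parcel=K89: ✓ → 182
parcel=K44: ✓ → 153
parcel=K30: ✗
width_cm_sum = 142 + 194 + 113 + 199 + 117 + 182 + 153 = 1100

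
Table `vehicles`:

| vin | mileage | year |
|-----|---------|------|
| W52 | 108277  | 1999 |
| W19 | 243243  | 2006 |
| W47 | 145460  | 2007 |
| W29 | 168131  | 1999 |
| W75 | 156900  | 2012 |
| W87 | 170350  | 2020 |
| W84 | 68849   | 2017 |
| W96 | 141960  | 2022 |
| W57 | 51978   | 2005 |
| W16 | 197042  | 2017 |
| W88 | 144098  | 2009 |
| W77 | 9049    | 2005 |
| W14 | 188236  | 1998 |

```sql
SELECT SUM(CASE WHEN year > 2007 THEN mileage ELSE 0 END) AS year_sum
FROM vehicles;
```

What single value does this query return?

vin=W52: ✗
vin=W19: ✗
vin=W47: ✗
vin=W29: ✗
vin=W75: ✓ → 156900
vin=W87: ✓ → 170350
vin=W84: ✓ → 68849
vin=W96: ✓ → 141960
vin=W57: ✗
vin=W16: ✓ → 197042
vin=W88: ✓ → 144098
vin=W77: ✗
vin=W14: ✗
year_sum = 156900 + 170350 + 68849 + 141960 + 197042 + 144098 = 879199

879199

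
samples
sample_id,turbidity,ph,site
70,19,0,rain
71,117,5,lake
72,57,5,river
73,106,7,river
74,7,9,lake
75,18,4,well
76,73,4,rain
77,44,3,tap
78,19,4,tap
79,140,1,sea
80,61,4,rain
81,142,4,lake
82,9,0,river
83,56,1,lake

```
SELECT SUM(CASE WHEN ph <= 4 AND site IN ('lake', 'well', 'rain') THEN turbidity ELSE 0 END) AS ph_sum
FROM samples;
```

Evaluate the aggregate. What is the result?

369

sample_id=70: ✓ → 19
sample_id=71: ✗
sample_id=72: ✗
sample_id=73: ✗
sample_id=74: ✗
sample_id=75: ✓ → 18
sample_id=76: ✓ → 73
sample_id=77: ✗
sample_id=78: ✗
sample_id=79: ✗
sample_id=80: ✓ → 61
sample_id=81: ✓ → 142
sample_id=82: ✗
sample_id=83: ✓ → 56
ph_sum = 19 + 18 + 73 + 61 + 142 + 56 = 369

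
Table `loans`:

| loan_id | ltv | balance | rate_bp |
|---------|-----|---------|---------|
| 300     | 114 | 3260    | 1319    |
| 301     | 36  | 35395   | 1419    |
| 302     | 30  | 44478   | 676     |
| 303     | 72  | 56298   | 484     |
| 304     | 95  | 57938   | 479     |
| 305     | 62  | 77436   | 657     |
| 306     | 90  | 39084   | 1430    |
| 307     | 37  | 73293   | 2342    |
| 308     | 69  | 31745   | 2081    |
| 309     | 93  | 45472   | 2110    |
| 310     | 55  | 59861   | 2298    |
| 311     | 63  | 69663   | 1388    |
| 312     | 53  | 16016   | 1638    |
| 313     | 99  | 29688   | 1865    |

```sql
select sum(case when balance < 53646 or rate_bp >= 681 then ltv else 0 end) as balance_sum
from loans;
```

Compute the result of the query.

loan_id=300: ✓ → 114
loan_id=301: ✓ → 36
loan_id=302: ✓ → 30
loan_id=303: ✗
loan_id=304: ✗
loan_id=305: ✗
loan_id=306: ✓ → 90
loan_id=307: ✓ → 37
loan_id=308: ✓ → 69
loan_id=309: ✓ → 93
loan_id=310: ✓ → 55
loan_id=311: ✓ → 63
loan_id=312: ✓ → 53
loan_id=313: ✓ → 99
balance_sum = 114 + 36 + 30 + 90 + 37 + 69 + 93 + 55 + 63 + 53 + 99 = 739

739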